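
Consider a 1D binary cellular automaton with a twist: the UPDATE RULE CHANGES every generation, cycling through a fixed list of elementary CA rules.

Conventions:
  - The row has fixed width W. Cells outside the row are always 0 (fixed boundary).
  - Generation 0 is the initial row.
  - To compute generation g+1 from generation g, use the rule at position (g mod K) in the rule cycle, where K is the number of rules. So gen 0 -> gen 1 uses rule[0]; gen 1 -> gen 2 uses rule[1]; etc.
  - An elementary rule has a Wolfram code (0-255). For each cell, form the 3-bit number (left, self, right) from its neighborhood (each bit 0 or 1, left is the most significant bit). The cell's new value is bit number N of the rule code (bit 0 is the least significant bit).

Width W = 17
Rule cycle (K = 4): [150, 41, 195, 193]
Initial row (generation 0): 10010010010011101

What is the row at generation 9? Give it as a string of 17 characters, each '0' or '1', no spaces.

Gen 0: 10010010010011101
Gen 1 (rule 150): 11111111111101001
Gen 2 (rule 41): 10000000000010000
Gen 3 (rule 195): 00111111111100111
Gen 4 (rule 193): 10011111111100011
Gen 5 (rule 150): 11101111111010100
Gen 6 (rule 41): 10011000000101001
Gen 7 (rule 195): 00101011111000010
Gen 8 (rule 193): 10000001111011000
Gen 9 (rule 150): 11000010110000100

Answer: 11000010110000100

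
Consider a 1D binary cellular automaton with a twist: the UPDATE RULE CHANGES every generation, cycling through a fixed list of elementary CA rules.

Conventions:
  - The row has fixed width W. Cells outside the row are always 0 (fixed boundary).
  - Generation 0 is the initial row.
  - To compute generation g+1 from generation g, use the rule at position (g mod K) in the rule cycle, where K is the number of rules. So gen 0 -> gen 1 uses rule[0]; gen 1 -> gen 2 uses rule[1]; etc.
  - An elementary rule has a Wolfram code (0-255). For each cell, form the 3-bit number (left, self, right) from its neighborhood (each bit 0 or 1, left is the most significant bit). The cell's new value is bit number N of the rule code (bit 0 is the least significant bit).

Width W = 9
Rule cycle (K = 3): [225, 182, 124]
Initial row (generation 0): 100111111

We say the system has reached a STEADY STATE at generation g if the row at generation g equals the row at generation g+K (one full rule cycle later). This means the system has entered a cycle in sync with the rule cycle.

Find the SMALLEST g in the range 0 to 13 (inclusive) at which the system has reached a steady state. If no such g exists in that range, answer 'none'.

Answer: 12

Derivation:
Gen 0: 100111111
Gen 1 (rule 225): 000011111
Gen 2 (rule 182): 000101110
Gen 3 (rule 124): 000111011
Gen 4 (rule 225): 110011101
Gen 5 (rule 182): 001101011
Gen 6 (rule 124): 001111111
Gen 7 (rule 225): 100111111
Gen 8 (rule 182): 111011110
Gen 9 (rule 124): 101110011
Gen 10 (rule 225): 010110001
Gen 11 (rule 182): 111001011
Gen 12 (rule 124): 101101111
Gen 13 (rule 225): 010110111
Gen 14 (rule 182): 111001010
Gen 15 (rule 124): 101101111
Gen 16 (rule 225): 010110111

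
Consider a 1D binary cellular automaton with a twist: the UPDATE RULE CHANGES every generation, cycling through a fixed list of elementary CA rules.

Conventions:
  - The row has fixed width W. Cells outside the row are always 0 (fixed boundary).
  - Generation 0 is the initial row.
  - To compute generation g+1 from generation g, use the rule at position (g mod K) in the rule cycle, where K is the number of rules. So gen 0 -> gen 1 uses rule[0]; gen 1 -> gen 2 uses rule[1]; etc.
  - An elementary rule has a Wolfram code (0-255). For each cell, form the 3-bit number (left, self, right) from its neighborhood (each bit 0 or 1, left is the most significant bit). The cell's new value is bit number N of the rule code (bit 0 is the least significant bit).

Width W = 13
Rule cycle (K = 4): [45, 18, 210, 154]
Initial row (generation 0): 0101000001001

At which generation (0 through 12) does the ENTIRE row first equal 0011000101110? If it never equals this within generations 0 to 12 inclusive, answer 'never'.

Answer: never

Derivation:
Gen 0: 0101000001001
Gen 1 (rule 45): 0111011101001
Gen 2 (rule 18): 1000000000110
Gen 3 (rule 210): 0100000001011
Gen 4 (rule 154): 1010000010010
Gen 5 (rule 45): 1110111010010
Gen 6 (rule 18): 0000000001101
Gen 7 (rule 210): 0000000010100
Gen 8 (rule 154): 0000000100010
Gen 9 (rule 45): 1111110101010
Gen 10 (rule 18): 0000000000001
Gen 11 (rule 210): 0000000000010
Gen 12 (rule 154): 0000000000101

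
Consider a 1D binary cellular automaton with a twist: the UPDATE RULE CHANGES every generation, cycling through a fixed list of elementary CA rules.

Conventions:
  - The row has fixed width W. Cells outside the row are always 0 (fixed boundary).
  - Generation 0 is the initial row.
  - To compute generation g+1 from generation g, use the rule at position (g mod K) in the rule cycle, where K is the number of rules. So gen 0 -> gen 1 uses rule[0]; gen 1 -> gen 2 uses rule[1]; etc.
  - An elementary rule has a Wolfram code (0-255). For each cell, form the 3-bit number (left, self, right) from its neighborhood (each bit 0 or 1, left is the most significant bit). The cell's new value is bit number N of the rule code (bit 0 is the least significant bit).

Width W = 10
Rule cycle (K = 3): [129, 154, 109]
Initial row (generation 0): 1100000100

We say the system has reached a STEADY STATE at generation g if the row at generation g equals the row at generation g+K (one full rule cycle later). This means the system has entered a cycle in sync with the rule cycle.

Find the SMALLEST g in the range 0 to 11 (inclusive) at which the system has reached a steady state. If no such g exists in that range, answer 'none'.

Gen 0: 1100000100
Gen 1 (rule 129): 0001110001
Gen 2 (rule 154): 0011101010
Gen 3 (rule 109): 1010111110
Gen 4 (rule 129): 0000011100
Gen 5 (rule 154): 0000111010
Gen 6 (rule 109): 1110101110
Gen 7 (rule 129): 0100000100
Gen 8 (rule 154): 1010001010
Gen 9 (rule 109): 1110101110
Gen 10 (rule 129): 0100000100
Gen 11 (rule 154): 1010001010
Gen 12 (rule 109): 1110101110
Gen 13 (rule 129): 0100000100
Gen 14 (rule 154): 1010001010

Answer: 6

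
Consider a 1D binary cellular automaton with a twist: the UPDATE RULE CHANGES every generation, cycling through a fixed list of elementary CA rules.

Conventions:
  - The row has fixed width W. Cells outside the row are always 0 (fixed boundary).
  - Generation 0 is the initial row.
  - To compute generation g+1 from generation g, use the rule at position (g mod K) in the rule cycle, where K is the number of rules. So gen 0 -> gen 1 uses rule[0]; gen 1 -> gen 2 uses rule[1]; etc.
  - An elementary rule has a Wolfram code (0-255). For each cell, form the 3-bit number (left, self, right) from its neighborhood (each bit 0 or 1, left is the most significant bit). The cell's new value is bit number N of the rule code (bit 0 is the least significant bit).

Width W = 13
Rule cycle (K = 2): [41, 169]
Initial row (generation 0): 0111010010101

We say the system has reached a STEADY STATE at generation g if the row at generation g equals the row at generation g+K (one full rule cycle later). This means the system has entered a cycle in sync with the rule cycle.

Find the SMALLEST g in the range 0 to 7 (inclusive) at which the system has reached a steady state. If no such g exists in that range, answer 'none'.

Gen 0: 0111010010101
Gen 1 (rule 41): 0100100001010
Gen 2 (rule 169): 0000001100100
Gen 3 (rule 41): 1111101000001
Gen 4 (rule 169): 1111010011100
Gen 5 (rule 41): 1000100010001
Gen 6 (rule 169): 0010001000100
Gen 7 (rule 41): 1000100010001
Gen 8 (rule 169): 0010001000100
Gen 9 (rule 41): 1000100010001

Answer: 5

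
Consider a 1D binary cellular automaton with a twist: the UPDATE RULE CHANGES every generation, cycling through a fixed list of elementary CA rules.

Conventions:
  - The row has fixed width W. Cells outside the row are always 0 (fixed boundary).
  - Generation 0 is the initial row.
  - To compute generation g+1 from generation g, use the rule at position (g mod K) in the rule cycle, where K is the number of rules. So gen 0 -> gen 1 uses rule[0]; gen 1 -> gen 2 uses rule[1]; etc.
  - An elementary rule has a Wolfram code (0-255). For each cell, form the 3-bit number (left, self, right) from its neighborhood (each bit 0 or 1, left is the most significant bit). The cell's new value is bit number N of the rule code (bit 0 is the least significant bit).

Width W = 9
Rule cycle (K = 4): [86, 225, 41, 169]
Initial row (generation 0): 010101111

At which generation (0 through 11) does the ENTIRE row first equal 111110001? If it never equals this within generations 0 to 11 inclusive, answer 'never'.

Gen 0: 010101111
Gen 1 (rule 86): 110100001
Gen 2 (rule 225): 011001100
Gen 3 (rule 41): 010001001
Gen 4 (rule 169): 000100000
Gen 5 (rule 86): 001110000
Gen 6 (rule 225): 100110111
Gen 7 (rule 41): 000101100
Gen 8 (rule 169): 110011001
Gen 9 (rule 86): 011101111
Gen 10 (rule 225): 001110111
Gen 11 (rule 41): 101001100

Answer: never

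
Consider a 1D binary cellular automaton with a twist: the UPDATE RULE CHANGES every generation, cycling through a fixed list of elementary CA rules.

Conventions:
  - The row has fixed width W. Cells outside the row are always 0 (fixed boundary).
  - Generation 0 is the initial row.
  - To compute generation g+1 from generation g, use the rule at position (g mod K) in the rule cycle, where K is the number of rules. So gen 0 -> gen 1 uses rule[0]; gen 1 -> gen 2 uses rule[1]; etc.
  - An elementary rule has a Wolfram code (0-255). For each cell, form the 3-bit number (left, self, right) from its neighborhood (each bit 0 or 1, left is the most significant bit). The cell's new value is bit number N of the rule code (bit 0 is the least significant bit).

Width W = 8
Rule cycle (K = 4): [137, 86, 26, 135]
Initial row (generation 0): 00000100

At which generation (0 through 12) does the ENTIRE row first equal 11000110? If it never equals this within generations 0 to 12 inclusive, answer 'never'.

Gen 0: 00000100
Gen 1 (rule 137): 11110001
Gen 2 (rule 86): 00011011
Gen 3 (rule 26): 00110010
Gen 4 (rule 135): 11000110
Gen 5 (rule 137): 10010100
Gen 6 (rule 86): 11110110
Gen 7 (rule 26): 10000101
Gen 8 (rule 135): 10111101
Gen 9 (rule 137): 00111000
Gen 10 (rule 86): 01001100
Gen 11 (rule 26): 10111010
Gen 12 (rule 135): 10010010

Answer: 4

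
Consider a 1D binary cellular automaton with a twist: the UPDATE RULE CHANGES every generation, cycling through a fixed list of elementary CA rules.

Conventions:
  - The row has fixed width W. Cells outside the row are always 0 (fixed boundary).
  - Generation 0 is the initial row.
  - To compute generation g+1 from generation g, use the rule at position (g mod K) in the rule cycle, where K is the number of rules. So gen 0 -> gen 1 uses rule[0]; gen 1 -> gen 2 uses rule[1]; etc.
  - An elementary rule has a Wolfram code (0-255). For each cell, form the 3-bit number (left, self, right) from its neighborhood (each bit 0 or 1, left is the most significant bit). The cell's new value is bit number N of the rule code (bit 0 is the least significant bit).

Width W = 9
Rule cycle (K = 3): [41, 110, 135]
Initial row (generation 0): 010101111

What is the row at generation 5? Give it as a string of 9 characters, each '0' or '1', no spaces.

Answer: 111000110

Derivation:
Gen 0: 010101111
Gen 1 (rule 41): 001011000
Gen 2 (rule 110): 011111000
Gen 3 (rule 135): 101110011
Gen 4 (rule 41): 011000010
Gen 5 (rule 110): 111000110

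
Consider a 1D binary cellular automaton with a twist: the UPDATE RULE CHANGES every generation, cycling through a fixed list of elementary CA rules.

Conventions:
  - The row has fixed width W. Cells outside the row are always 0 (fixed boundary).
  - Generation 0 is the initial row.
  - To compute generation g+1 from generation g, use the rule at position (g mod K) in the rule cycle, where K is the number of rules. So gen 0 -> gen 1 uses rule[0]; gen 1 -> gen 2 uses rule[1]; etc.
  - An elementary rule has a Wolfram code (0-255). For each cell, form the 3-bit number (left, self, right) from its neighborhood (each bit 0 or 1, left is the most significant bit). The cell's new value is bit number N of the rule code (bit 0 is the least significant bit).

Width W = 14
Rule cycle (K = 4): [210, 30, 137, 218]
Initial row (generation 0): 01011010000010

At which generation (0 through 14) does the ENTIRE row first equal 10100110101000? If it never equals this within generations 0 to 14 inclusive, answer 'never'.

Answer: never

Derivation:
Gen 0: 01011010000010
Gen 1 (rule 210): 10001001000101
Gen 2 (rule 30): 11011111101101
Gen 3 (rule 137): 10011111001000
Gen 4 (rule 218): 01111111110100
Gen 5 (rule 210): 10111111110010
Gen 6 (rule 30): 10100000001111
Gen 7 (rule 137): 00001111101110
Gen 8 (rule 218): 00011111101111
Gen 9 (rule 210): 00101111100111
Gen 10 (rule 30): 01101000011100
Gen 11 (rule 137): 01000011011001
Gen 12 (rule 218): 10100111011110
Gen 13 (rule 210): 00011011001111
Gen 14 (rule 30): 00110010111000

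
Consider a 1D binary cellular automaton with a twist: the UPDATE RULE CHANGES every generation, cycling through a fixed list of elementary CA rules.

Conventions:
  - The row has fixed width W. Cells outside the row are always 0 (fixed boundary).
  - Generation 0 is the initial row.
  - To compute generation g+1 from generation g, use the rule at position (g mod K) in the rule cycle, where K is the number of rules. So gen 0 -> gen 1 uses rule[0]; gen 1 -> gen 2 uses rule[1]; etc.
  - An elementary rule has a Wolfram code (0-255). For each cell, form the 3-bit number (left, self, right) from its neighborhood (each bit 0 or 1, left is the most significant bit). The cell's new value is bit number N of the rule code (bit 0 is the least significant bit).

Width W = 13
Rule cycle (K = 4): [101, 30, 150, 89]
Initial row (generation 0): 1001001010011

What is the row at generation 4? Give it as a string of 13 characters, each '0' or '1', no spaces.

Answer: 0100010101111

Derivation:
Gen 0: 1001001010011
Gen 1 (rule 101): 1001001110001
Gen 2 (rule 30): 1111111001011
Gen 3 (rule 150): 0111110111000
Gen 4 (rule 89): 0100010101111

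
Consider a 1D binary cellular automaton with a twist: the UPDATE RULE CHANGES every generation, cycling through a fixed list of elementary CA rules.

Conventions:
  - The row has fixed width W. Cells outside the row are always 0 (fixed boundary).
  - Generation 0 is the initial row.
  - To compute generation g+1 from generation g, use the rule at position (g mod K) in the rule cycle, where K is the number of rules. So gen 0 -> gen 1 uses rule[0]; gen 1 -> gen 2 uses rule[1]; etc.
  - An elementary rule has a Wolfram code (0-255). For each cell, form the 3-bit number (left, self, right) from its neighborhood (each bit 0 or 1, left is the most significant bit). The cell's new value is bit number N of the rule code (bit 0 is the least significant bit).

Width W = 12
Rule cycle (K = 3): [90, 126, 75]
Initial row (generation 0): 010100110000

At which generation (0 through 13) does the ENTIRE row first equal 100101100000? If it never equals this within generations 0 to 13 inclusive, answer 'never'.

Answer: never

Derivation:
Gen 0: 010100110000
Gen 1 (rule 90): 100011111000
Gen 2 (rule 126): 110110001100
Gen 3 (rule 75): 110110111101
Gen 4 (rule 90): 110110100100
Gen 5 (rule 126): 111111111110
Gen 6 (rule 75): 100000000010
Gen 7 (rule 90): 010000000101
Gen 8 (rule 126): 111000001111
Gen 9 (rule 75): 101011111001
Gen 10 (rule 90): 000010001110
Gen 11 (rule 126): 000111011011
Gen 12 (rule 75): 111101011011
Gen 13 (rule 90): 100100011011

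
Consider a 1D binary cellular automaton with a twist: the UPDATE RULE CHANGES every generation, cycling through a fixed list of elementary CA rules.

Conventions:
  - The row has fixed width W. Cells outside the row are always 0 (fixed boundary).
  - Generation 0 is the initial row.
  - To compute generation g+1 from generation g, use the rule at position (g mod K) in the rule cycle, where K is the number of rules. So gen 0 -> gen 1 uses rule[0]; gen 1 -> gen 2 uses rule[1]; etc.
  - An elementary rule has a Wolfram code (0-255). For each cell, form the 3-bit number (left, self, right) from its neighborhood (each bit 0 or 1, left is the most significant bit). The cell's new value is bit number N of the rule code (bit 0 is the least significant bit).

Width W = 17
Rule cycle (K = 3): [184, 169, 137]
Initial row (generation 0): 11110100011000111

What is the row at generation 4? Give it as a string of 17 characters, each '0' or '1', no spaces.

Gen 0: 11110100011000111
Gen 1 (rule 184): 11101010010100110
Gen 2 (rule 169): 11010100001000100
Gen 3 (rule 137): 10000001100010001
Gen 4 (rule 184): 01000001010001000

Answer: 01000001010001000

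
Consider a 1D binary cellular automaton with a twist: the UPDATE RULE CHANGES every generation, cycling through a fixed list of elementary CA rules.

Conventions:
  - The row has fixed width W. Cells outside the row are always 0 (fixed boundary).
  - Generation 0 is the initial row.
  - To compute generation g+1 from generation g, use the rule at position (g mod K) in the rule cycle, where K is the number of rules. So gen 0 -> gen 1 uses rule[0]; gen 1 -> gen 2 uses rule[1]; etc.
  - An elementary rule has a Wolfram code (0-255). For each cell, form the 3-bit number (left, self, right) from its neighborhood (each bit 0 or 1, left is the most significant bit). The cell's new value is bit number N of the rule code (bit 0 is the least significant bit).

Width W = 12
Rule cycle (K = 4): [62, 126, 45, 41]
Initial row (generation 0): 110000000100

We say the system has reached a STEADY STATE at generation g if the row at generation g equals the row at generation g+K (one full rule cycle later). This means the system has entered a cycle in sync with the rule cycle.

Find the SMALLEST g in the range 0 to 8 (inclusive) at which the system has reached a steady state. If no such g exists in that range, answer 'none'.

Gen 0: 110000000100
Gen 1 (rule 62): 101000001110
Gen 2 (rule 126): 111100011011
Gen 3 (rule 45): 100001010110
Gen 4 (rule 41): 001100101100
Gen 5 (rule 62): 011011111010
Gen 6 (rule 126): 111110001111
Gen 7 (rule 45): 100000101000
Gen 8 (rule 41): 001110010011
Gen 9 (rule 62): 011001111110
Gen 10 (rule 126): 111111000011
Gen 11 (rule 45): 100000011010
Gen 12 (rule 41): 001111010100

Answer: none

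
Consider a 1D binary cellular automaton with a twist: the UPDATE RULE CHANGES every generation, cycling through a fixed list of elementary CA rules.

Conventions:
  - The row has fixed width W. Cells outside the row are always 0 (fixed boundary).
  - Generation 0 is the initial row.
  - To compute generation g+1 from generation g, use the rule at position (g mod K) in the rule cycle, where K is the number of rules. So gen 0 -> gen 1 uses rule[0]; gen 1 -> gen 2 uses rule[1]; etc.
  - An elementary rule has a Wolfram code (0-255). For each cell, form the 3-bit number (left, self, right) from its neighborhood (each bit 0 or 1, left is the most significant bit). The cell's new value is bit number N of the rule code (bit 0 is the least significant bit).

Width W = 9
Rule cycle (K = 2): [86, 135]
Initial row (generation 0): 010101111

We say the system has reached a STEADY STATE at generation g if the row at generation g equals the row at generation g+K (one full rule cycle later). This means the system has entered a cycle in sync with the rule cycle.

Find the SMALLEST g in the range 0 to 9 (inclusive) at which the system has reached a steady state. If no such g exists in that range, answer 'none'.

Gen 0: 010101111
Gen 1 (rule 86): 110100001
Gen 2 (rule 135): 000101111
Gen 3 (rule 86): 001100001
Gen 4 (rule 135): 110001111
Gen 5 (rule 86): 011010001
Gen 6 (rule 135): 100010111
Gen 7 (rule 86): 110110001
Gen 8 (rule 135): 000000111
Gen 9 (rule 86): 000001001
Gen 10 (rule 135): 111111011
Gen 11 (rule 86): 000001001

Answer: 9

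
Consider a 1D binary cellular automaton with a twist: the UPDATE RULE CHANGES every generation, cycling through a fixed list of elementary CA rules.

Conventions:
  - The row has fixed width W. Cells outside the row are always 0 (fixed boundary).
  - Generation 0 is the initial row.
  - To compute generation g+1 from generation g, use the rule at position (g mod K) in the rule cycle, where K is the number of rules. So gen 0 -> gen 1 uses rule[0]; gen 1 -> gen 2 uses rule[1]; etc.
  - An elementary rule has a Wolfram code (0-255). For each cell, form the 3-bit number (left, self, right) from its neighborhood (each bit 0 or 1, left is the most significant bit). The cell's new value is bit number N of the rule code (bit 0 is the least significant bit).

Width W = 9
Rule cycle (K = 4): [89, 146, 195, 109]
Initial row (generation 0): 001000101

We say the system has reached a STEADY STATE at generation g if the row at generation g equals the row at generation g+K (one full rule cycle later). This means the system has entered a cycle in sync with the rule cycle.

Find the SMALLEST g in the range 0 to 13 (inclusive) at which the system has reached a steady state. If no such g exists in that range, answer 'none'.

Answer: none

Derivation:
Gen 0: 001000101
Gen 1 (rule 89): 100110000
Gen 2 (rule 146): 011001000
Gen 3 (rule 195): 101010011
Gen 4 (rule 109): 111110011
Gen 5 (rule 89): 100011011
Gen 6 (rule 146): 010100000
Gen 7 (rule 195): 100001111
Gen 8 (rule 109): 101101001
Gen 9 (rule 89): 001100100
Gen 10 (rule 146): 010011010
Gen 11 (rule 195): 100101000
Gen 12 (rule 109): 100111011
Gen 13 (rule 89): 010101011
Gen 14 (rule 146): 100000000
Gen 15 (rule 195): 001111111
Gen 16 (rule 109): 101000001
Gen 17 (rule 89): 000111100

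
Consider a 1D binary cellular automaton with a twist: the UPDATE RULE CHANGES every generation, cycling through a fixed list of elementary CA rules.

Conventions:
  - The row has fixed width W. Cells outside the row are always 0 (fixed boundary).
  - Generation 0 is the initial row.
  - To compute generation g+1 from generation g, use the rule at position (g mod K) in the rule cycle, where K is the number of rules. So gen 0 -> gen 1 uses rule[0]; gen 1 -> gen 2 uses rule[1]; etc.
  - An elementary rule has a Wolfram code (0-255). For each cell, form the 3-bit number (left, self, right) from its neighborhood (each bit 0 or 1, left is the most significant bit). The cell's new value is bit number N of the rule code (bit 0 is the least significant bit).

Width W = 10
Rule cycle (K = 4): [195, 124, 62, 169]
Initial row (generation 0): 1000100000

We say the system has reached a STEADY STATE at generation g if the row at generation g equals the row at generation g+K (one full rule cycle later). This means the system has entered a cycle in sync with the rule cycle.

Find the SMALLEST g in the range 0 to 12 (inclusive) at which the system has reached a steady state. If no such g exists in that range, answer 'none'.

Gen 0: 1000100000
Gen 1 (rule 195): 0011001111
Gen 2 (rule 124): 0011101001
Gen 3 (rule 62): 0110011111
Gen 4 (rule 169): 0100011110
Gen 5 (rule 195): 1001101110
Gen 6 (rule 124): 1101111011
Gen 7 (rule 62): 1011000110
Gen 8 (rule 169): 0110010100
Gen 9 (rule 195): 1010100001
Gen 10 (rule 124): 1111110001
Gen 11 (rule 62): 1000001011
Gen 12 (rule 169): 0011100110
Gen 13 (rule 195): 1101101010
Gen 14 (rule 124): 1111111111
Gen 15 (rule 62): 1000000000
Gen 16 (rule 169): 0011111111

Answer: none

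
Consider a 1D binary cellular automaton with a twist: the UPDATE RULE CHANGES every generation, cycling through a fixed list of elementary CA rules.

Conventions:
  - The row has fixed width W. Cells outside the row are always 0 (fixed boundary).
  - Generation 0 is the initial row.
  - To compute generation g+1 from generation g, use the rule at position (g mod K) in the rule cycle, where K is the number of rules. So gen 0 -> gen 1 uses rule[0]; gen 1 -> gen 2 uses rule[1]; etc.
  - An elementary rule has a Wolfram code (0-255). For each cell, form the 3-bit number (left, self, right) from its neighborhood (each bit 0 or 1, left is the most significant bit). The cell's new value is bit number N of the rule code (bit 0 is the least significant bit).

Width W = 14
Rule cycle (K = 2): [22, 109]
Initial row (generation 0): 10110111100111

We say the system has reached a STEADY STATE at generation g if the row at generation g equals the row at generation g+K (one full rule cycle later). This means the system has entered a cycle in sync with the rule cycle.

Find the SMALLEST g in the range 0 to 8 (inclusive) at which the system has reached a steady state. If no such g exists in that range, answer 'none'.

Gen 0: 10110111100111
Gen 1 (rule 22): 10000000011000
Gen 2 (rule 109): 10111111011011
Gen 3 (rule 22): 10000000000000
Gen 4 (rule 109): 10111111111111
Gen 5 (rule 22): 10000000000000
Gen 6 (rule 109): 10111111111111
Gen 7 (rule 22): 10000000000000
Gen 8 (rule 109): 10111111111111
Gen 9 (rule 22): 10000000000000
Gen 10 (rule 109): 10111111111111

Answer: 3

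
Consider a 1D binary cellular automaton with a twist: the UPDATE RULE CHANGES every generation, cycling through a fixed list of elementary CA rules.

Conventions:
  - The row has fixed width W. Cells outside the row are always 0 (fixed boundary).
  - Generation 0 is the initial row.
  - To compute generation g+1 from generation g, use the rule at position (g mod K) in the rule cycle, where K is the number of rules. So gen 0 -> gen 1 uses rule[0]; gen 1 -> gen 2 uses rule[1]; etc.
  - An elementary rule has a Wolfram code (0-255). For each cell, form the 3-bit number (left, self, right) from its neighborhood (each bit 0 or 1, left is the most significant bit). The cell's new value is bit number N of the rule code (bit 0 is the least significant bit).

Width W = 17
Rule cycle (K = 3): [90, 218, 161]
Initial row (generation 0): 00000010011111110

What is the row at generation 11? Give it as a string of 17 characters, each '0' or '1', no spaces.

Answer: 11111100110000001

Derivation:
Gen 0: 00000010011111110
Gen 1 (rule 90): 00000101110000011
Gen 2 (rule 218): 00001001111000111
Gen 3 (rule 161): 11100000110010010
Gen 4 (rule 90): 10110001111101101
Gen 5 (rule 218): 00111011111101100
Gen 6 (rule 161): 10010101111010001
Gen 7 (rule 90): 01100001001001010
Gen 8 (rule 218): 11110010110110001
Gen 9 (rule 161): 01100001001000100
Gen 10 (rule 90): 11110010110101010
Gen 11 (rule 218): 11111100110000001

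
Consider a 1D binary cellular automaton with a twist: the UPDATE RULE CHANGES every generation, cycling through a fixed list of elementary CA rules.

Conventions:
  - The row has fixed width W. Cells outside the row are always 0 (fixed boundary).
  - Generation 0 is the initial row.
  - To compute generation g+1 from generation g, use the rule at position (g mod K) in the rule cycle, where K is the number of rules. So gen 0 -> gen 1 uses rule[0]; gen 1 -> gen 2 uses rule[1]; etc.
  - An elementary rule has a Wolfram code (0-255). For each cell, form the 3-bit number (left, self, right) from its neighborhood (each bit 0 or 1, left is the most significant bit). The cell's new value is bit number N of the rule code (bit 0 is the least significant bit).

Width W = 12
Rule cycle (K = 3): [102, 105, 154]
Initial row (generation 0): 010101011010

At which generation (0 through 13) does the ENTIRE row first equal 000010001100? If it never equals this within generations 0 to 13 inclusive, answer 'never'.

Answer: never

Derivation:
Gen 0: 010101011010
Gen 1 (rule 102): 111111101110
Gen 2 (rule 105): 100000111010
Gen 3 (rule 154): 010001110001
Gen 4 (rule 102): 110010010011
Gen 5 (rule 105): 110000000011
Gen 6 (rule 154): 101000000110
Gen 7 (rule 102): 111000001010
Gen 8 (rule 105): 101011100100
Gen 9 (rule 154): 000011011010
Gen 10 (rule 102): 000101101110
Gen 11 (rule 105): 110011111010
Gen 12 (rule 154): 101111110001
Gen 13 (rule 102): 110000010011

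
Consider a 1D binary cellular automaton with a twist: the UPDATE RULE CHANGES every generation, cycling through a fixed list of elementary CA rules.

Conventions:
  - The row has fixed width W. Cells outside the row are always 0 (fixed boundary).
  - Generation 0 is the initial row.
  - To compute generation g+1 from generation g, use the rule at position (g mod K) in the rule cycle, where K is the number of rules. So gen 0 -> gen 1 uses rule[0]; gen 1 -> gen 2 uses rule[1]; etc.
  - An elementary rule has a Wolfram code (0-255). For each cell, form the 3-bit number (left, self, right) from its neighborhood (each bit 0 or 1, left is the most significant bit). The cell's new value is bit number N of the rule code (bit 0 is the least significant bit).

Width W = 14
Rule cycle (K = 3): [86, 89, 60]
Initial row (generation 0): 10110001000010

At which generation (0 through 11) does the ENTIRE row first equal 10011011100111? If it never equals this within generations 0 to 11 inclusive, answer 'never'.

Gen 0: 10110001000010
Gen 1 (rule 86): 10011011100111
Gen 2 (rule 89): 01011010110101
Gen 3 (rule 60): 01110111101111
Gen 4 (rule 86): 10010000100001
Gen 5 (rule 89): 01001110011100
Gen 6 (rule 60): 01101001010010
Gen 7 (rule 86): 10101111011111
Gen 8 (rule 89): 00001001010001
Gen 9 (rule 60): 00001101111001
Gen 10 (rule 86): 00010100001111
Gen 11 (rule 89): 11000011101001

Answer: 1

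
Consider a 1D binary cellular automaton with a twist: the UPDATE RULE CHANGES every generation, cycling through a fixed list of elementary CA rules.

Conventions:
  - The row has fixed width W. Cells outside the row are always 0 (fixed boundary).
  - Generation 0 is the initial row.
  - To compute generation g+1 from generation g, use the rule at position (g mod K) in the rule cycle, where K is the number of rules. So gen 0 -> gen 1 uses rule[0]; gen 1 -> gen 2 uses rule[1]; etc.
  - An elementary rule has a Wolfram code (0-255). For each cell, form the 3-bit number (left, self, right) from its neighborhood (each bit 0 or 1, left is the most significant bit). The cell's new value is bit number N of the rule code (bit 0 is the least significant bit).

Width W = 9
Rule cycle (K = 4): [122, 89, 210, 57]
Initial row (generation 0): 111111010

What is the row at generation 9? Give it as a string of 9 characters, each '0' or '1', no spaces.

Gen 0: 111111010
Gen 1 (rule 122): 100001101
Gen 2 (rule 89): 011101100
Gen 3 (rule 210): 101100110
Gen 4 (rule 57): 011010101
Gen 5 (rule 122): 111101010
Gen 6 (rule 89): 100100001
Gen 7 (rule 210): 011010010
Gen 8 (rule 57): 010101001
Gen 9 (rule 122): 101010110

Answer: 101010110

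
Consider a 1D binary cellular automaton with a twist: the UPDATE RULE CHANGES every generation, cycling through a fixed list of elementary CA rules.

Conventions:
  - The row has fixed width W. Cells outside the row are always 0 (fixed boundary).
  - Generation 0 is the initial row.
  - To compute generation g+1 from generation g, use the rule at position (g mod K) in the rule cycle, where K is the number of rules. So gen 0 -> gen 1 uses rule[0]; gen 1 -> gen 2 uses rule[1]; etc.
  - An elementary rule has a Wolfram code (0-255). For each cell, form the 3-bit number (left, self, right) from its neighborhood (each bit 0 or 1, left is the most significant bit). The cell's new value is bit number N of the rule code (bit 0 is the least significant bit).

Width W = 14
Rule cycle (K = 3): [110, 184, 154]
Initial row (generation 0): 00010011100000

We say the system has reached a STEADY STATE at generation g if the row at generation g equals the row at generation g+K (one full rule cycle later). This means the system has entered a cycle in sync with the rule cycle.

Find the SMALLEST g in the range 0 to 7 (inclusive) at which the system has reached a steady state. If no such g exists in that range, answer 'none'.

Gen 0: 00010011100000
Gen 1 (rule 110): 00110110100000
Gen 2 (rule 184): 00101101010000
Gen 3 (rule 154): 01001000001000
Gen 4 (rule 110): 11011000011000
Gen 5 (rule 184): 10110100010100
Gen 6 (rule 154): 00100010100010
Gen 7 (rule 110): 01100111100110
Gen 8 (rule 184): 01010111010101
Gen 9 (rule 154): 10000110000000
Gen 10 (rule 110): 10001110000000

Answer: none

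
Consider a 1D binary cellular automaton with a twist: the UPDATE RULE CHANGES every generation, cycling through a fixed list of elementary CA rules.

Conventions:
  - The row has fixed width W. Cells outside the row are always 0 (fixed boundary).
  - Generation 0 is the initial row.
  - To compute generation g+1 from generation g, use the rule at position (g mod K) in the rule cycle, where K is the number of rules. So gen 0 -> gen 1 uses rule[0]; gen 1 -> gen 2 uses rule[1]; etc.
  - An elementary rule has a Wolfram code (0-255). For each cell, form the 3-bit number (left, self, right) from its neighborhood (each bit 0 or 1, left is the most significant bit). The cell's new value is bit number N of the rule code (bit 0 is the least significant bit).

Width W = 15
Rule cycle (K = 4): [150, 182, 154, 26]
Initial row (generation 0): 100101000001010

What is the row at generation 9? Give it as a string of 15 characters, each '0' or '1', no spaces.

Answer: 110111010101011

Derivation:
Gen 0: 100101000001010
Gen 1 (rule 150): 111101100011011
Gen 2 (rule 182): 011010010100100
Gen 3 (rule 154): 110001100011010
Gen 4 (rule 26): 101011010110001
Gen 5 (rule 150): 101000010001011
Gen 6 (rule 182): 111100111011100
Gen 7 (rule 154): 111011110011010
Gen 8 (rule 26): 100010001110001
Gen 9 (rule 150): 110111010101011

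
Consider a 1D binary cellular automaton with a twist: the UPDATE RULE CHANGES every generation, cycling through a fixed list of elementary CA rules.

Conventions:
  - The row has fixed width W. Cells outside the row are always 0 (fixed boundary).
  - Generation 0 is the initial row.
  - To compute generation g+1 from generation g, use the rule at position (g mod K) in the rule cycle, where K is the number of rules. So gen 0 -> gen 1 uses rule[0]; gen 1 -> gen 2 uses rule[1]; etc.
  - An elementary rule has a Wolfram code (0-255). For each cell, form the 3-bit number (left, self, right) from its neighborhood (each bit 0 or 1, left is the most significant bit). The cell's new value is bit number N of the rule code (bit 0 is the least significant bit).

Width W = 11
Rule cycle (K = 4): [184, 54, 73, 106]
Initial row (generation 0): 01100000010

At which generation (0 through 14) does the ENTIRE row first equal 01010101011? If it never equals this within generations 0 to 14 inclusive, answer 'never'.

Gen 0: 01100000010
Gen 1 (rule 184): 01010000001
Gen 2 (rule 54): 11111000011
Gen 3 (rule 73): 10001011011
Gen 4 (rule 106): 00010111111
Gen 5 (rule 184): 00001111110
Gen 6 (rule 54): 00010000001
Gen 7 (rule 73): 11000111100
Gen 8 (rule 106): 11001100100
Gen 9 (rule 184): 10101010010
Gen 10 (rule 54): 11111111111
Gen 11 (rule 73): 10000000001
Gen 12 (rule 106): 00000000010
Gen 13 (rule 184): 00000000001
Gen 14 (rule 54): 00000000011

Answer: never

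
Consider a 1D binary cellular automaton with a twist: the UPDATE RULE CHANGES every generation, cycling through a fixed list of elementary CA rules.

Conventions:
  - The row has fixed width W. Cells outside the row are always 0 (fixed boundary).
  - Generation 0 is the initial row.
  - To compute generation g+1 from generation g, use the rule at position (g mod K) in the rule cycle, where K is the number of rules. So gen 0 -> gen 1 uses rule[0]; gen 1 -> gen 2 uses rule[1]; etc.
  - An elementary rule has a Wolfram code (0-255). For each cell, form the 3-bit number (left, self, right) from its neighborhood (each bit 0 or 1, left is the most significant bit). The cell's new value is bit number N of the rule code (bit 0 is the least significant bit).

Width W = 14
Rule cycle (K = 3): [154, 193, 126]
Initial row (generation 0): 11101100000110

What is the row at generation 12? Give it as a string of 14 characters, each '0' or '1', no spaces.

Gen 0: 11101100000110
Gen 1 (rule 154): 11001010001101
Gen 2 (rule 193): 01000000100100
Gen 3 (rule 126): 11100001111110
Gen 4 (rule 154): 11010011111101
Gen 5 (rule 193): 01000001111100
Gen 6 (rule 126): 11100011000110
Gen 7 (rule 154): 11010110101101
Gen 8 (rule 193): 01000010000100
Gen 9 (rule 126): 11100111001110
Gen 10 (rule 154): 11011110111101
Gen 11 (rule 193): 01001110011100
Gen 12 (rule 126): 11111011110110

Answer: 11111011110110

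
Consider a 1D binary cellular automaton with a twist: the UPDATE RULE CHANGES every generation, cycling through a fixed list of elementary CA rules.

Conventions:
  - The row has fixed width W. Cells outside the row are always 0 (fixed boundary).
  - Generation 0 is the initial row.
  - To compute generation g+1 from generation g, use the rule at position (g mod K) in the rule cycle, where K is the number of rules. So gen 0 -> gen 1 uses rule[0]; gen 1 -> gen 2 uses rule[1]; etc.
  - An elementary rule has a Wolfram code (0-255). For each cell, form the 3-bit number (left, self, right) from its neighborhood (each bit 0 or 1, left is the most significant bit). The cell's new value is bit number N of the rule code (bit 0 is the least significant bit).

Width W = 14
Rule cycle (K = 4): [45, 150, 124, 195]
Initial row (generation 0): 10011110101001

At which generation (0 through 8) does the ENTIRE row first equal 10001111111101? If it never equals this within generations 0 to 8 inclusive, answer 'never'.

Gen 0: 10011110101001
Gen 1 (rule 45): 10010001111001
Gen 2 (rule 150): 11111010110111
Gen 3 (rule 124): 10001111111101
Gen 4 (rule 195): 00110111111100
Gen 5 (rule 45): 10101100000001
Gen 6 (rule 150): 10100010000011
Gen 7 (rule 124): 11110011000011
Gen 8 (rule 195): 01110101011101

Answer: 3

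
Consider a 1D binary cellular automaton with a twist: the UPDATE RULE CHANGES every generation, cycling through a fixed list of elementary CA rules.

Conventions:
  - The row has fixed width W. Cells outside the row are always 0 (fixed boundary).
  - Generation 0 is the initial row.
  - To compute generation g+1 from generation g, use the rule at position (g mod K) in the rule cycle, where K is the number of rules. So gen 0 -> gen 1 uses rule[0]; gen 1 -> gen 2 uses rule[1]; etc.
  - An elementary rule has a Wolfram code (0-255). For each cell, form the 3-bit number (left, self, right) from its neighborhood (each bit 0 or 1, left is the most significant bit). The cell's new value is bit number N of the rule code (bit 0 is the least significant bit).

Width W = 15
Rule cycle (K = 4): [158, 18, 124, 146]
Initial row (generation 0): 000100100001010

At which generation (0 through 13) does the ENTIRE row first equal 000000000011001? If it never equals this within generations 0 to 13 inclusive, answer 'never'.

Answer: 11

Derivation:
Gen 0: 000100100001010
Gen 1 (rule 158): 001111110011011
Gen 2 (rule 18): 010000001100000
Gen 3 (rule 124): 011000001110000
Gen 4 (rule 146): 100100010101000
Gen 5 (rule 158): 111110110101100
Gen 6 (rule 18): 000000000000010
Gen 7 (rule 124): 000000000000011
Gen 8 (rule 146): 000000000000100
Gen 9 (rule 158): 000000000001110
Gen 10 (rule 18): 000000000010001
Gen 11 (rule 124): 000000000011001
Gen 12 (rule 146): 000000000100110
Gen 13 (rule 158): 000000001111101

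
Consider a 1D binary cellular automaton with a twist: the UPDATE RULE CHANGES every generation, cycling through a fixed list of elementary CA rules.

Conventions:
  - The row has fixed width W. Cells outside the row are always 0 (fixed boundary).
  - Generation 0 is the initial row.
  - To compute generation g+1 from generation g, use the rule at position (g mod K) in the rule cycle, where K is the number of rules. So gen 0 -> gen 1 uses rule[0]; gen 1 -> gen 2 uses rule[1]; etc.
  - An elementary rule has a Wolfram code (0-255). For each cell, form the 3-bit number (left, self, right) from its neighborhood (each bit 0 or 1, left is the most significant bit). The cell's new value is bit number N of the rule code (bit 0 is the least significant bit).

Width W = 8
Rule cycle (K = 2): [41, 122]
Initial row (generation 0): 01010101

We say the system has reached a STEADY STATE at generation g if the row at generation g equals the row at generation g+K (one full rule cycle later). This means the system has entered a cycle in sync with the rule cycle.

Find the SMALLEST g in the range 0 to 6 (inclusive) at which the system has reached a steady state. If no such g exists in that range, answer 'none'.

Gen 0: 01010101
Gen 1 (rule 41): 00101010
Gen 2 (rule 122): 01010101
Gen 3 (rule 41): 00101010
Gen 4 (rule 122): 01010101
Gen 5 (rule 41): 00101010
Gen 6 (rule 122): 01010101
Gen 7 (rule 41): 00101010
Gen 8 (rule 122): 01010101

Answer: 0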